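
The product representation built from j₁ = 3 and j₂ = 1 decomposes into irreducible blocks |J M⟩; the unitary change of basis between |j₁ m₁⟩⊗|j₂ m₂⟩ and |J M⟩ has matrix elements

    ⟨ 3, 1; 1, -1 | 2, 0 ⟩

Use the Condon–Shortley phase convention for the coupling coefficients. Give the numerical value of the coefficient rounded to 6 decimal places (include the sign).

+0.534522  (= +√(2/7))

triangle: 2!×4!×0!/7! = 48/5040
(j±m)!: 4!×2!×0!×2!×2!×2! = 384
prefactor² = (2J+1)×Δ×N² = 128/7
  k=0: +1/(0!×2!×2!×0!×2!×0!) = 1/8
Σ = 1/8  ⇒  CG² = 128/7×(1/8)² = 2/7
CG = +√(2/7) = +0.534522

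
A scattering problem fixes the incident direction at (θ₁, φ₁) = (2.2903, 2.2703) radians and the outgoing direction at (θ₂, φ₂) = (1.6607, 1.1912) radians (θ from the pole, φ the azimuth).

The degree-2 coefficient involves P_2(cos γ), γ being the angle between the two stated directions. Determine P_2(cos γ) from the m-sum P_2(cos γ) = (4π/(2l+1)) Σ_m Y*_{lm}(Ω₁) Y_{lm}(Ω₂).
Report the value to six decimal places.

Addition theorem: P_2(cos γ) = (4π/5) Σ_m Y*_{lm}(Ω₁) Y_{lm}(Ω₂), m = −2…2:
  m=-2: (-0.037354, -0.215300) × (-0.277942, -0.263743) = (-0.046402, 0.069693)  (running Σ = (-0.046402, 0.069693))
  m=-1: (0.246541, -0.292999) × (-0.025598, 0.064164) = (0.012489, 0.023319)  (running Σ = (-0.033913, 0.093012))
  m=0: (0.095528, -0.000000) × (-0.307765, 0.000000) = (-0.029400, 0.000000)  (running Σ = (-0.063313, 0.093012))
  m=1: (-0.246541, -0.292999) × (0.025598, 0.064164) = (0.012489, -0.023319)  (running Σ = (-0.050824, 0.069693))
  m=2: (-0.037354, 0.215300) × (-0.277942, 0.263743) = (-0.046402, -0.069693)  (running Σ = (-0.097226, 0.000000))
Total Σ_m = (-0.097226, 0.000000). Multiply by 2.513274: (-0.244354, 0.000000). P_2(cos γ) = -0.244354

-0.244354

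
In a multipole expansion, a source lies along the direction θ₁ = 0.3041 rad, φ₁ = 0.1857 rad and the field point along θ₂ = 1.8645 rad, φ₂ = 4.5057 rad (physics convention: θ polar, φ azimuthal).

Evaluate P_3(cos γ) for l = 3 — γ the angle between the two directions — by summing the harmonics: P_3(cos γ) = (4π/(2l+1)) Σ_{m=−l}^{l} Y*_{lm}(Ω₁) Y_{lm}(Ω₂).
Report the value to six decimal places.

0.435148

Term-by-term m-sum for l=3 (normalisation 4π/7 = 1.795196):
  term(m=-3) = +0.003785-0.001572i   from Y*(Ω₁)=+0.009508+0.005923i, Y(Ω₂)=+0.212613-0.297774i
  term(m=-2) = +0.016768+0.016747i   from Y*(Ω₁)=+0.081467+0.031729i, Y(Ω₂)=+0.248235+0.108889i
  term(m=-1) = +0.023620-0.057073i   from Y*(Ω₁)=+0.337793+0.063459i, Y(Ω₂)=+0.036881-0.175887i
  term(m=+0) = +0.154051+0.000000i   from Y*(Ω₁)=+0.552487-0.000000i, Y(Ω₂)=+0.278831+0.000000i
  term(m=+1) = +0.023620+0.057073i   from Y*(Ω₁)=-0.337793+0.063459i, Y(Ω₂)=-0.036881-0.175887i
  term(m=+2) = +0.016768-0.016747i   from Y*(Ω₁)=+0.081467-0.031729i, Y(Ω₂)=+0.248235-0.108889i
  term(m=+3) = +0.003785+0.001572i   from Y*(Ω₁)=-0.009508+0.005923i, Y(Ω₂)=-0.212613-0.297774i
Σ over m = +0.242396-0.000000i; ×(4π/7) → +0.435148-0.000000i. Real part: 0.435148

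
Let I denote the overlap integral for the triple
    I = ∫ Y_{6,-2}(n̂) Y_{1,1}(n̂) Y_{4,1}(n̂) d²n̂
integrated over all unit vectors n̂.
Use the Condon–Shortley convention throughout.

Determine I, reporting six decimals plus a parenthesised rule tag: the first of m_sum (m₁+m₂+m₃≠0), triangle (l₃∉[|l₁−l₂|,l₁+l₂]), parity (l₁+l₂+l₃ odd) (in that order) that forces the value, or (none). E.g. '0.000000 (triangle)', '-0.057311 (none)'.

0.000000 (triangle)

l₃=4 ∉ [5,7] — triangle fails ⇒ I = 0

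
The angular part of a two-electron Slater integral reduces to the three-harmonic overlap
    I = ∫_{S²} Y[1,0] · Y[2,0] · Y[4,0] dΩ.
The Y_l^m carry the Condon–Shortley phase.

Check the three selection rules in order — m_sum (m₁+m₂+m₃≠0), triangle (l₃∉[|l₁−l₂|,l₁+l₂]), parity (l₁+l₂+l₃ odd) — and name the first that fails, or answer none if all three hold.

triangle

azimuthal sum: 0 + 0 + 0 = 0  ✓
l₃ must lie in [1,3]; have l₃=4  ✗
L = 1 + 2 + 4 = 7 (odd)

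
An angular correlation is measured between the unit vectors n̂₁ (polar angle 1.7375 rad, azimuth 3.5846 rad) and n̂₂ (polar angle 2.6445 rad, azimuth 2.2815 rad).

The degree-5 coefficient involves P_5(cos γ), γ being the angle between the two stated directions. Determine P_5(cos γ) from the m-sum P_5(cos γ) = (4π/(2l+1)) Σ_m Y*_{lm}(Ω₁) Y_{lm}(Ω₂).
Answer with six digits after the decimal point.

Term-by-term m-sum for l=5 (normalisation 4π/11 = 1.142397):
  term(m=-5) = 0.00482 + 0.00114j   from Y*(Ω₁)=0.25996 - 0.34608j, Y(Ω₂)=0.00458 + 0.01049j
  term(m=-4) = 0.00737 - 0.01348j   from Y*(Ω₁)=0.04603 - 0.22567j, Y(Ω₂)=0.06376 + 0.01964j
  term(m=-3) = 0.04010 + 0.03871j   from Y*(Ω₁)=0.05975 + 0.24229j, Y(Ω₂)=0.18907 - 0.11889j
  term(m=-2) = 0.09633 - 0.05714j   from Y*(Ω₁)=0.15869 + 0.19433j, Y(Ω₂)=0.06644 - 0.44144j
  term(m=-1) = 0.02187 + 0.07973j   from Y*(Ω₁)=-0.17990 - 0.08536j, Y(Ω₂)=-0.27088 - 0.31470j
  term(m=+0) = -0.03865 + 0.00000j   from Y*(Ω₁)=-0.25461 + 0.00000j, Y(Ω₂)=0.15181 + 0.00000j
  term(m=+1) = 0.02187 - 0.07973j   from Y*(Ω₁)=0.17990 - 0.08536j, Y(Ω₂)=0.27088 - 0.31470j
  term(m=+2) = 0.09633 + 0.05714j   from Y*(Ω₁)=0.15869 - 0.19433j, Y(Ω₂)=0.06644 + 0.44144j
  term(m=+3) = 0.04010 - 0.03871j   from Y*(Ω₁)=-0.05975 + 0.24229j, Y(Ω₂)=-0.18907 - 0.11889j
  term(m=+4) = 0.00737 + 0.01348j   from Y*(Ω₁)=0.04603 + 0.22567j, Y(Ω₂)=0.06376 - 0.01964j
  term(m=+5) = 0.00482 - 0.00114j   from Y*(Ω₁)=-0.25996 - 0.34608j, Y(Ω₂)=-0.00458 + 0.01049j
Total Σ_m = 0.30232 + 0.00000j. Multiply by 1.142397: 0.34536 + 0.00000j. P_5(cos γ) = 0.345364

0.345364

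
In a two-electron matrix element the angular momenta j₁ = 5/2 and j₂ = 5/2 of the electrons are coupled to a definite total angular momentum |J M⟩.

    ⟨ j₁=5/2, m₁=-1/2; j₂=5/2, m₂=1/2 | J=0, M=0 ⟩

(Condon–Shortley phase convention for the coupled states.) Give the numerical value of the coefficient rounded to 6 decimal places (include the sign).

√[1·5!0!0!/6! · 2!3!3!2!0!0!] = √(24)
  +(−1)^3/∏(3,2,0,0,0,0)! = -1/12  (running -1/12)
⟨..|..⟩ = √(24)·(-1/12) = -0.408248

-0.408248  (= −√(1/6))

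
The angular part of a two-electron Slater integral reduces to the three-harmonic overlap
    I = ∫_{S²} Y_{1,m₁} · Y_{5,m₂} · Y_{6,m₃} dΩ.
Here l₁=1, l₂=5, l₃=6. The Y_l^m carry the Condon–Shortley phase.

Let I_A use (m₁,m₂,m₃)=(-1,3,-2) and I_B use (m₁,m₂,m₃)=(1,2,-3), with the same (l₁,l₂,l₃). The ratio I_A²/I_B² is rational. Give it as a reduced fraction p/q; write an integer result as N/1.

Same 1,5,6: normalisation and zero-m 3j drop out of the ratio.
A: Δ: 0! 2! 10! / 13! → 1/858; sum: t=0:+1/161280 = 1/161280; 3j²(1 5 6; -1 3 -2) = Δ·Π!·Σ² = 1/143  (sign +1)
B: Δ: 0! 2! 10! / 13! → 1/858; sum: t=0:+1/60480 = 1/60480; 3j²(1 5 6; 1 2 -3) = Δ·Π!·Σ² = 6/143  (sign -1)
I_A²/I_B² = (1/143)/(6/143) = 1/6

1/6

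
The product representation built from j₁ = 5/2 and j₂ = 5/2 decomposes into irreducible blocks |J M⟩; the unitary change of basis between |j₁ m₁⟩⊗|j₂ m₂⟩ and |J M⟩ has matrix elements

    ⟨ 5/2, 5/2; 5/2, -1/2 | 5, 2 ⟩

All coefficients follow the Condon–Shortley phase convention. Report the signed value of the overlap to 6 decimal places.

√[11·0!5!5!/11! · 5!0!2!3!7!3!] = √(172800)
  +(−1)^0/∏(0,0,0,2,5,3)! = 1/1440  (running 1/1440)
⟨..|..⟩ = √(172800)·(1/1440) = +0.288675

+√(1/12) ≈ +0.288675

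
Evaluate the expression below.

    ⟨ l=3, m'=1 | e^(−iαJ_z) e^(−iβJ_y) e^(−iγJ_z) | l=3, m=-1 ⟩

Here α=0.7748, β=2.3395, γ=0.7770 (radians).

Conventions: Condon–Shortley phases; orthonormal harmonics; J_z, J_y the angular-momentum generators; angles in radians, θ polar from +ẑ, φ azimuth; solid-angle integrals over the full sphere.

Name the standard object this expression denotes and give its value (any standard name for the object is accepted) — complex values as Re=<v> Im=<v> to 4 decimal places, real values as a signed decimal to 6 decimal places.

This is a Wigner D-matrix element — the rotation-matrix element ⟨l m'| R(α,β,γ) |l m⟩ in the angular-momentum basis.
First d^3_{1,-1}(β=2.3395), then the phase factors e^{-i(1)α} and e^{-i(-1)γ}:
With c≡cos(β/2)=0.390382 and s≡sin(β/2)=0.920653, N=[24·2·2·24]^{1/2}=48.000000
Admissible k: 0..2 (factorial args all ≥0)
  k=0: (−1)^2·48.0000/(8)·0.3904^4·0.9207^2 = +0.118114
  k=1: (−1)^3·48.0000/(6)·0.3904^2·0.9207^4 = -0.875897
  k=2: (−1)^4·48.0000/(48)·0.3904^0·0.9207^6 = +0.608942
d^3_{1,-1}(2.3395) = +0.118114 -0.875897 +0.608942 = -0.148841
Attach z-rotation phases: D = e^{-i(1)(0.7748)}·(-0.148841)·e^{-i(-1)(0.7770)} = -0.148841-0.000327i

Wigner D-matrix element, Re=-0.1488 Im=-0.0003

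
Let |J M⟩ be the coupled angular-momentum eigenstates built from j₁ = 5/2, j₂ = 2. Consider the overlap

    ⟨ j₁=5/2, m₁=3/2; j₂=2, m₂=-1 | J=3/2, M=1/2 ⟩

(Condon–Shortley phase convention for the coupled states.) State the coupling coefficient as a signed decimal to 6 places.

j₁+j₂−J=3  J+j₁−j₂=2  J−j₁+j₂=1  j₁+j₂+J+1=7
(j₁±m₁, j₂±m₂, J±M) = (4,1,1,3,2,1)
P² = 96/35
sum k=0..1:
  [0] +1/6 = 1/6
  [1] −1/4 = -1/4
S = -1/12
C² = P²·S² = 2/105 ; C = -0.138013

−√(2/105) = -0.138013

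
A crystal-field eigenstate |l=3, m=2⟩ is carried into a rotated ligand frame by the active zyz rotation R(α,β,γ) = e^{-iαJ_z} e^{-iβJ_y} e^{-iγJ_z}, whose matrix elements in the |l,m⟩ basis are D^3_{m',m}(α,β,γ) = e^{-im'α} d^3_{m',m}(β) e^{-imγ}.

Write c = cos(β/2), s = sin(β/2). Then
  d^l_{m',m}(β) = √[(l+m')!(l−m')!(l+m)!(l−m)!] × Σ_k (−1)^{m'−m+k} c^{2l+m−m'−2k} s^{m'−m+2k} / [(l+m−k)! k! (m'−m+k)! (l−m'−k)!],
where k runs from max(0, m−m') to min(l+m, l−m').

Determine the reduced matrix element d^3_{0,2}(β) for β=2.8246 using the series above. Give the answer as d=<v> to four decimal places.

d^3_{0,2}(β=2.8246) via the finite sum:
c=cos(2.824600/2)=0.157834, s=sin(2.824600/2)=0.987466; N=√[6·6·120·1]=65.726707
k∈{2,3} keeps every argument non-negative
  k=2: (−1)^0·65.7267/(12)·0.1578^4·0.9875^2 = +0.003314
  k=3: (−1)^1·65.7267/(12)·0.1578^2·0.9875^4 = -0.129732
d^3_{0,2}(2.8246) = +0.003314 -0.129732 = -0.126418

d=-0.1264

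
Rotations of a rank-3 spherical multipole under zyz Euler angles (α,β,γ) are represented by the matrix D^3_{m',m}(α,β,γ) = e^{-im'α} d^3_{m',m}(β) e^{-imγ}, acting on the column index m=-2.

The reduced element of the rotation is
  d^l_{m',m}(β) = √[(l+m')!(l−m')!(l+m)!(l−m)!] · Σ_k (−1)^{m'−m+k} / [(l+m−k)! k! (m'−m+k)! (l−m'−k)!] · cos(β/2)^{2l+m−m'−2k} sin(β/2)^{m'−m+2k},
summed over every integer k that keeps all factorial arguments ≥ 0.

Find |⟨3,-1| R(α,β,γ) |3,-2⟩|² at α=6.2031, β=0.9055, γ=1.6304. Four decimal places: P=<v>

D^3_{-1,-2}(6.2031,0.9055,1.6304) = e^{-i·-1·6.2031}·d^3_{-1,-2}(0.9055)·e^{-i·-2·1.6304}. Compute d first:
Half-angle: c=0.899248, s=0.437440. N=√(2·24·1·120)=75.894664
The bounds max(0,m−m')=0 and min(l+m,l−m')=1 give 2 terms
  k=0: (−1)^1·75.8947/(24)·0.8992^5·0.4374^1 = -0.813420
  k=1: (−1)^2·75.8947/(12)·0.8992^3·0.4374^3 = +0.384967
d^3_{-1,-2}(0.9055) = -0.813420 +0.384967 = -0.428453
|D^3_{-1,-2}|² = |d^3_{-1,-2}(β)|² = (-0.428453)² = 0.183572 (the z-rotation phases have unit modulus)

P=0.1836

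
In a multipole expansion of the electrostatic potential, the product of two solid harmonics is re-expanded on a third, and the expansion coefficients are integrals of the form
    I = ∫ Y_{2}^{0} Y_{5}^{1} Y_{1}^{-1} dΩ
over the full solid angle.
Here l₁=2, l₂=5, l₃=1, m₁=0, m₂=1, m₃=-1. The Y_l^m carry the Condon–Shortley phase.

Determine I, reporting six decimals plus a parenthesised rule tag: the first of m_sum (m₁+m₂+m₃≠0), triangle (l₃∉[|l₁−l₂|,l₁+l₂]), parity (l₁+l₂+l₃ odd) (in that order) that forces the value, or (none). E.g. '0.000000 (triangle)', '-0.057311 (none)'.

triangle: need 3≤l₃≤7, have 1; I=0

0.000000 (triangle)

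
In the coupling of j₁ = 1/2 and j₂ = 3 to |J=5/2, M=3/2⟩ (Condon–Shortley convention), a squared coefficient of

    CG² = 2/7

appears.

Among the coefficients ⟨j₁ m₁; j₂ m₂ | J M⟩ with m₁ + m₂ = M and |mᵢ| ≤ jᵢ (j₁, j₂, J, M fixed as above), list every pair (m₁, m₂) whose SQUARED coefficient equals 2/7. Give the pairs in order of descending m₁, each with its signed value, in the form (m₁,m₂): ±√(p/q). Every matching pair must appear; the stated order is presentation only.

Admissible pairs with m₁+m₂ = M = 3/2: (-1/2,2), (1/2,1)
  (m₁,m₂)=(1/2,1): CG² = 2/7, CG = +√(2/7)   ← matches the target
  (m₁,m₂)=(-1/2,2): CG² = 5/7, CG = −√(5/7)
Pairs with CG² = 2/7: (1/2,1): +√(2/7)

(1/2,1): +√(2/7)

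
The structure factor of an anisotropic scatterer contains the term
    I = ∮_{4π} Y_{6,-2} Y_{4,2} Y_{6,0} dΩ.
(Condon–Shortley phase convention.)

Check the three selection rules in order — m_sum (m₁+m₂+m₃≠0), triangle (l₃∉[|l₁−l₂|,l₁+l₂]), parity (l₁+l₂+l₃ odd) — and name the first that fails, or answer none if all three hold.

Σmᵢ = 0  ✓
l₃∈[|l₁−l₂|,l₁+l₂]=[2,10], have l₃=6  ✓
Σlᵢ = 16 ⇒ even  ✓

none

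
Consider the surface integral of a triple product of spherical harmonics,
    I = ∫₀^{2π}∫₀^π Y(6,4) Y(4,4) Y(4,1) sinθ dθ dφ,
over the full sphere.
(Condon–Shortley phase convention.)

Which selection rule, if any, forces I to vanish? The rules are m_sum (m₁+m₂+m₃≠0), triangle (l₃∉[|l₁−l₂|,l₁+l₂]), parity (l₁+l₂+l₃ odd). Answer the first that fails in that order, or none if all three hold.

azimuthal sum: 4 + 4 + 1 = 9  ✗
2 ≤ 4 ≤ 10 (triangle on l)
L = 6 + 4 + 4 = 14 (even)

m_sum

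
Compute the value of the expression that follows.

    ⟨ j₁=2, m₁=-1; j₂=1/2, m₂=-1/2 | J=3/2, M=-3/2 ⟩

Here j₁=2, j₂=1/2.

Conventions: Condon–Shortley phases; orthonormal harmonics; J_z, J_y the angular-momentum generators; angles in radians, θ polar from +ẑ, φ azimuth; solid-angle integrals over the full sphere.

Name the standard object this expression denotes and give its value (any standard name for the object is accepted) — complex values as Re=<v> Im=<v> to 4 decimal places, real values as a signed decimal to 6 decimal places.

Clebsch–Gordan coefficient, +√(1/5) ≈ +0.447214

This is a Clebsch–Gordan (vector-coupling) coefficient.
j₁+j₂−J=1  J+j₁−j₂=3  J−j₁+j₂=0  j₁+j₂+J+1=5
(j₁±m₁, j₂±m₂, J±M) = (1,3,0,1,0,3)
P² = 36/5
sum k=0..0:
  [0] +1/6 = 1/6
S = 1/6
C² = P²·S² = 1/5 ; C = +0.447214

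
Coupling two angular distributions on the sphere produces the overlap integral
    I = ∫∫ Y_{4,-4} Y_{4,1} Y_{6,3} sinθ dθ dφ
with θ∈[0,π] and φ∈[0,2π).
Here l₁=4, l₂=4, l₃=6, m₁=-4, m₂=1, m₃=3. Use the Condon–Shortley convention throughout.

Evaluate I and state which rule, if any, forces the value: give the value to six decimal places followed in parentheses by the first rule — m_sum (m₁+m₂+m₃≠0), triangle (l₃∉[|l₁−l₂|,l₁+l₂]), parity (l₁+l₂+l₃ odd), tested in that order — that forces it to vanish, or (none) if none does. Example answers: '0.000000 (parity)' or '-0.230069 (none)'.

Rules hold: Σm=0, L=14 even, 0≤6≤8.
N = 9·9·13 = 1053
Δ = 2!·6!·6!/15! = 1/1261260
Racah Σ t=0..2: t=0:+1/4608 t=1:−1/1296 t=2:+1/4608 = -7/20736
⇒ 3j(4 4 6; 0 0 0)² = 20/1287, sgn -1
Racah Σ t=2..2: t=2:+1/51840 = 1/51840
⇒ 3j(4 4 6; -4 1 3)² = 8/429, sgn -1
4πI² = N·(3j₀)²·(3jₘ)² = 480/1573
I = +1·√(0.305149/4π) = 0.15583009
No selection rule forces the value: the integral is nonzero (none).

0.155830 (none)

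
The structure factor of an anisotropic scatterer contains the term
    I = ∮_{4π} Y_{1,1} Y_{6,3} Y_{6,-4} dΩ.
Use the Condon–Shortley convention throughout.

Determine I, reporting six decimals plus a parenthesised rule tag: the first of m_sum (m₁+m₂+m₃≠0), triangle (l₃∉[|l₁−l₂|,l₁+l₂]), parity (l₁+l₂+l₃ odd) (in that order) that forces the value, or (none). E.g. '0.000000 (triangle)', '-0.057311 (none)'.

0.000000 (parity)

L=13 odd ⇒ parity kills the (l;000) factor ⇒ I = 0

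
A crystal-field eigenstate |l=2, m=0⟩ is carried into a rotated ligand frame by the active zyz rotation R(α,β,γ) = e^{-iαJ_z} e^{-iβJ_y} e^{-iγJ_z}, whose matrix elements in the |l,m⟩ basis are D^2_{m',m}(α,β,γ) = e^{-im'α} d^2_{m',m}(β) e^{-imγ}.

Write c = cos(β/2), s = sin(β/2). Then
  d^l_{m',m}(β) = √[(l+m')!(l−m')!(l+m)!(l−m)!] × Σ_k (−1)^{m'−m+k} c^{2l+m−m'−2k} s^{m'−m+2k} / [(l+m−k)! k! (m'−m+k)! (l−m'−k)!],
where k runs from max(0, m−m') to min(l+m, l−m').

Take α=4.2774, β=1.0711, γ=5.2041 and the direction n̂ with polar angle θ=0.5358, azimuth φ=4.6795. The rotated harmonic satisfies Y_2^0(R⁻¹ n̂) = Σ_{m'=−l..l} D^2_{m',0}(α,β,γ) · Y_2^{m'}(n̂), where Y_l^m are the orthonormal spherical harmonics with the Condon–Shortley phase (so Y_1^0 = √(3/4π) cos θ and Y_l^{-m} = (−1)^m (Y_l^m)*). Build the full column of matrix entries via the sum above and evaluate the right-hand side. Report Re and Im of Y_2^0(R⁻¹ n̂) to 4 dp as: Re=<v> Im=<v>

Need the full column D^2_{m',0} for m'=−2..2 at α=4.2774, β=1.0711, γ=5.2041.
cos(β/2)=0.859988, sin(β/2)=0.510314
d^2_{-2,0}: single k=2 term ⇒ +0.471776;  D = -0.304221+0.360585i
d^2_{-1,0}: k∈[1..2] ⇒ +0.795043 -0.279950 = +0.515093;  D = -0.217060-0.467124i
d^2_{0,0}: k∈[0..2] ⇒ +0.546978 -0.770407 +0.067819 = -0.155610;  D = -0.155610+0.000000i
d^2_{1,0}: k∈[0..1] ⇒ -0.795043 +0.279950 = -0.515093;  D = +0.217060-0.467124i
d^2_{2,0}: single k=0 term ⇒ +0.471776;  D = -0.304221-0.360585i
Y_2^{m'}(θ=0.5358,φ=4.6795) and Σ D·Y over m':
  (-0.3042+0.3606i)·(-0.1005-0.0066i)  (-0.2171-0.4671i)·(-0.0112+0.3390i)  (-0.1556+0.0000i)·(+0.3842+0.0000i)  (+0.2171-0.4671i)·(+0.0112+0.3390i)  (-0.3042-0.3606i)·(-0.1005+0.0066i)
Y_2^0(R⁻¹ n̂) = +0.327624+0.000000i

Re=0.3276 Im=0.0000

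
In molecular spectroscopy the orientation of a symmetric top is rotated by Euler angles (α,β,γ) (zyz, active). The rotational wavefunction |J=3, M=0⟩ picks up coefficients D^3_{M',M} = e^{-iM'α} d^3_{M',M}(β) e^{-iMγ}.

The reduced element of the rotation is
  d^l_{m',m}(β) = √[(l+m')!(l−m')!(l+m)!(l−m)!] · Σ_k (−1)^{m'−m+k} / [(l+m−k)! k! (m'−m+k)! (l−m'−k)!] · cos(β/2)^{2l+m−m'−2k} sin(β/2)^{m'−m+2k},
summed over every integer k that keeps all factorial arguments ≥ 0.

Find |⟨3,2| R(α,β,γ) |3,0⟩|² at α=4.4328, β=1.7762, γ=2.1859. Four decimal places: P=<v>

P=0.0716

D^3_{2,0}(4.4328,1.7762,2.1859) = e^{-i·2·4.4328}·d^3_{2,0}(1.7762)·e^{-i·0·2.1859}. Compute d first:
c=cos(1.776200/2)=0.630887, s=sin(1.776200/2)=0.775874; N=√[120·1·6·6]=65.726707
k: max(0,(0)−(2))=0 … min(3+(0),3−(2))=1
  k=0: (−1)^2·65.7267/(12)·0.6309^4·0.7759^2 = +0.522337
  k=1: (−1)^3·65.7267/(12)·0.6309^2·0.7759^4 = -0.790005
d^3_{2,0}(1.7762) = +0.522337 -0.790005 = -0.267668
|D^3_{2,0}|² = |d^3_{2,0}(β)|² = (-0.267668)² = 0.071646 (the z-rotation phases have unit modulus)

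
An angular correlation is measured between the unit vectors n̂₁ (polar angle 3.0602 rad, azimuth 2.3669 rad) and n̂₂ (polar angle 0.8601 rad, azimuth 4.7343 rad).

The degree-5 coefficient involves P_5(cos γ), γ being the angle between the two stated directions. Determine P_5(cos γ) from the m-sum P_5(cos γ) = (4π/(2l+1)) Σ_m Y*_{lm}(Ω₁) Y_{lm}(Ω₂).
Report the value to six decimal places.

0.356116

Addition theorem: P_5(cos γ) = (4π/11) Σ_m Y*_{lm}(Ω₁) Y_{lm}(Ω₂), m = −5…5:
  term(m=-5) = (0.000000, 0.000000)   from Y*(Ω₁)=(0.000001, -0.000001), Y(Ω₂)=(0.012691, 0.115375)
  term(m=-4) = (0.000020, -0.000001)   from Y*(Ω₁)=(0.000064, 0.000003), Y(Ω₂)=(0.314721, -0.027654)
  term(m=-3) = (0.000430, -0.000460)   from Y*(Ω₁)=(0.001010, 0.001077), Y(Ω₂)=(-0.027999, -0.425334)
  term(m=-2) = (-0.000087, -0.003885)   from Y*(Ω₁)=(-0.000473, 0.022105), Y(Ω₂)=(-0.175577, 0.007699)
  term(m=-1) = (0.040786, 0.039882)   from Y*(Ω₁)=(-0.145445, 0.142363), Y(Ω₂)=(-0.006141, -0.280217)
  term(m=+0) = (0.229429, 0.000000)   from Y*(Ω₁)=(-0.889678, -0.000000), Y(Ω₂)=(-0.257879, 0.000000)
  term(m=+1) = (0.040786, -0.039882)   from Y*(Ω₁)=(0.145445, 0.142363), Y(Ω₂)=(0.006141, -0.280217)
  term(m=+2) = (-0.000087, 0.003885)   from Y*(Ω₁)=(-0.000473, -0.022105), Y(Ω₂)=(-0.175577, -0.007699)
  term(m=+3) = (0.000430, 0.000460)   from Y*(Ω₁)=(-0.001010, 0.001077), Y(Ω₂)=(0.027999, -0.425334)
  term(m=+4) = (0.000020, 0.000001)   from Y*(Ω₁)=(0.000064, -0.000003), Y(Ω₂)=(0.314721, 0.027654)
  term(m=+5) = (0.000000, -0.000000)   from Y*(Ω₁)=(-0.000001, -0.000001), Y(Ω₂)=(-0.012691, 0.115375)
Accumulated sum (0.311727, 0.000000); after 4π/(2l+1) scaling, (0.356116, 0.000000) ⇒ P_5 = 0.356116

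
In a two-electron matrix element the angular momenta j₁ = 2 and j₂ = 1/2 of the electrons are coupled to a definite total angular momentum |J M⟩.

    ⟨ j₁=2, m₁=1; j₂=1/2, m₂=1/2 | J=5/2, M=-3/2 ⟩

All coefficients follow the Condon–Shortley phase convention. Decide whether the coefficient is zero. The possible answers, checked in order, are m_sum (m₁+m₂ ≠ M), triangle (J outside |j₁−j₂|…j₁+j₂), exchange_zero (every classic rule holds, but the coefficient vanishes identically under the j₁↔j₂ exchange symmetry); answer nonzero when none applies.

m_sum

m-sum: m₁+m₂ = 1+1/2 = 3/2, M = -3/2  ✗ ⇒ coefficient is 0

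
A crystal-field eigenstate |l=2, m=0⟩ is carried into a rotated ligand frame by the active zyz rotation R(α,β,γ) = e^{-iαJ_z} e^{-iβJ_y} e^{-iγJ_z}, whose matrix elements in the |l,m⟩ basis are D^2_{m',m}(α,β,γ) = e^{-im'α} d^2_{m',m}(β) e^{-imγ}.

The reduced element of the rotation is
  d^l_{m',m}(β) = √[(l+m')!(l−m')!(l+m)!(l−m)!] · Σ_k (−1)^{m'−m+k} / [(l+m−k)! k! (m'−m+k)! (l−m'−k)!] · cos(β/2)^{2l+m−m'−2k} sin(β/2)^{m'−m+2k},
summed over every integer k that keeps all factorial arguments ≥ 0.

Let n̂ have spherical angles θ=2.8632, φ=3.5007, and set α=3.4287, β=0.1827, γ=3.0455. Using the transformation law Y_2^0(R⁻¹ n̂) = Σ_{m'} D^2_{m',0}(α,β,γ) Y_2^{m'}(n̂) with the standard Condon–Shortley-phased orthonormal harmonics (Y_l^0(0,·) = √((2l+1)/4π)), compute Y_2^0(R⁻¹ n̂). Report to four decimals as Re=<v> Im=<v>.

Need the full column D^2_{m',0} for m'=−2..2 at α=3.4287, β=0.1827, γ=3.0455.
cos(β/2)=0.995830, sin(β/2)=0.091223
d^2_{-2,0}: single k=2 term ⇒ +0.020214;  D = +0.016972+0.010980i
d^2_{-1,0}: k∈[1..2] ⇒ +0.220666 -0.001852 = +0.218815;  D = -0.209858-0.061964i
d^2_{0,0}: k∈[0..2] ⇒ +0.983426 -0.033010 +0.000069 = +0.950486;  D = +0.950486+0.000000i
d^2_{1,0}: k∈[0..1] ⇒ -0.220666 +0.001852 = -0.218815;  D = +0.209858-0.061964i
d^2_{2,0}: single k=0 term ⇒ +0.020214;  D = +0.016972-0.010980i
Y_2^{m'}(θ=2.8632,φ=3.5007) and Σ D·Y over m':
  (+0.0170+0.0110i)·(+0.0220-0.0192i)  (-0.2099-0.0620i)·(+0.1911-0.0717i)  (+0.9505+0.0000i)·(+0.5593+0.0000i)  (+0.2099-0.0620i)·(-0.1911-0.0717i)  (+0.0170-0.0110i)·(+0.0220+0.0192i)
Y_2^0(R⁻¹ n̂) = +0.443698+0.000000i

Re=0.4437 Im=0.0000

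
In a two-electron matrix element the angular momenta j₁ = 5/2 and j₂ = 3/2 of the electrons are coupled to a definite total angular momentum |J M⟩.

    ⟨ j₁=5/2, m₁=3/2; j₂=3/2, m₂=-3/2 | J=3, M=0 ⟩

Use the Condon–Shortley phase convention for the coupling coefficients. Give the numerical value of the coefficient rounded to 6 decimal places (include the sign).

+0.547723

j₁+j₂−J=1  J+j₁−j₂=4  J−j₁+j₂=2  j₁+j₂+J+1=8
(j₁±m₁, j₂±m₂, J±M) = (4,1,0,3,3,3)
P² = 216/5
sum k=0..0:
  [0] +1/12 = 1/12
S = 1/12
C² = P²·S² = 3/10 ; C = +0.547723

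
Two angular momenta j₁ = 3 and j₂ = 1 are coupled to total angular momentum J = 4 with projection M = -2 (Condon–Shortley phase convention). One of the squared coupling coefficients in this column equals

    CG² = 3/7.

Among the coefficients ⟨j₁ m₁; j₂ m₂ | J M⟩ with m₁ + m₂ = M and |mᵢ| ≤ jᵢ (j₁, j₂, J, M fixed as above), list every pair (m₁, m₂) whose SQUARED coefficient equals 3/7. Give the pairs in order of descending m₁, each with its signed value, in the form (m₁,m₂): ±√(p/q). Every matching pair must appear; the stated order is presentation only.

(-2,0): +√(3/7)

Admissible pairs with m₁+m₂ = M = -2: (-3,1), (-2,0), (-1,-1)
  (m₁,m₂)=(-1,-1): CG² = 15/28, CG = +√(15/28)
  (m₁,m₂)=(-2,0): CG² = 3/7, CG = +√(3/7)   ← matches the target
  (m₁,m₂)=(-3,1): CG² = 1/28, CG = +√(1/28)
Pairs with CG² = 3/7: (-2,0): +√(3/7)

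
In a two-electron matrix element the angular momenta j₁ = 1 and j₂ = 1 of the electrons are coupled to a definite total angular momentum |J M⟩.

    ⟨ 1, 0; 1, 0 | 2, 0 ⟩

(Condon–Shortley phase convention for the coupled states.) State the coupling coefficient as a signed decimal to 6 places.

+0.816497

j₁+j₂−J=0  J+j₁−j₂=2  J−j₁+j₂=2  j₁+j₂+J+1=5
(j₁±m₁, j₂±m₂, J±M) = (1,1,1,1,2,2)
P² = 2/3
sum k=0..0:
  [0] +1/1 = 1
S = 1
C² = P²·S² = 2/3 ; C = +0.816497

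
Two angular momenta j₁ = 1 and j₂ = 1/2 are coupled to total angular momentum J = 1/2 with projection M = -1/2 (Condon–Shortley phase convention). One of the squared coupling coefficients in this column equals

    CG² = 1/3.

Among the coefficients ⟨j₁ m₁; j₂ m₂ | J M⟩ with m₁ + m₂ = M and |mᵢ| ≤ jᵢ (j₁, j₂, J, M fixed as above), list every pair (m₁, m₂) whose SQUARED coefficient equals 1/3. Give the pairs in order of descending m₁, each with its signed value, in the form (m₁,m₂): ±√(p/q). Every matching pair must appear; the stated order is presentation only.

Admissible pairs with m₁+m₂ = M = -1/2: (-1,1/2), (0,-1/2)
  (m₁,m₂)=(0,-1/2): CG² = 1/3, CG = +√(1/3)   ← matches the target
  (m₁,m₂)=(-1,1/2): CG² = 2/3, CG = −√(2/3)
Pairs with CG² = 1/3: (0,-1/2): +√(1/3)

(0,-1/2): +√(1/3)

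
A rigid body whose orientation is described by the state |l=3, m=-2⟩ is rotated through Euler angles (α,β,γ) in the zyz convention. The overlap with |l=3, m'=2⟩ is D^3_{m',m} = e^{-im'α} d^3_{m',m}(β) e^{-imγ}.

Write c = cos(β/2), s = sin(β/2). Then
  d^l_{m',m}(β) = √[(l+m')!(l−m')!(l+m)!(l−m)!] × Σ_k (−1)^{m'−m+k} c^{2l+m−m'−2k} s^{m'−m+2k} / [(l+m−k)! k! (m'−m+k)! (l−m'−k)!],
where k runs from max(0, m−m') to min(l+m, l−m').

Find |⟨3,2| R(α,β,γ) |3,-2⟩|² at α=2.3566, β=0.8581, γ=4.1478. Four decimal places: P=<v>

P=0.0141

Split into d^3_{2,-2}(β=0.8581) × two z-phases.
c=cos(0.858100/2)=0.909361, s=sin(0.858100/2)=0.416007; N=√[120·1·1·120]=120.000000
Admissible k: 0..1 (factorial args all ≥0)
  k=0: (−1)^4·120.0000/(24)·0.9094^2·0.4160^4 = +0.123836
  k=1: (−1)^5·120.0000/(120)·0.9094^0·0.4160^6 = -0.005183
d^3_{2,-2}(0.8581) = +0.123836 -0.005183 = +0.118652
|D^3_{2,-2}|² = |d^3_{2,-2}(β)|² = (+0.118652)² = 0.014078 (the z-rotation phases have unit modulus)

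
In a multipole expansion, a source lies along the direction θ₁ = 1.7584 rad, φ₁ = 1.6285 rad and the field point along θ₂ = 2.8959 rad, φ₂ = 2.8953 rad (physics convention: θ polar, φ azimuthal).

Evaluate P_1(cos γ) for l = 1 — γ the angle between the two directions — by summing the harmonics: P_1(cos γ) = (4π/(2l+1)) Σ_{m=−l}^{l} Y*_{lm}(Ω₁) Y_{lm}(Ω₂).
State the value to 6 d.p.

0.252434

Expand P_1 via completeness: Σ_{m} conj(Y_{1,m}) at Ω₁ times Y_{1,m} at Ω₂ —
  m=-1: (-0.01958 + 0.33887j) × (-0.08150 - 0.02049j) = 0.00854 - 0.02722j  (running Σ = 0.00854 - 0.02722j)
  m=0: (-0.09113 + 0.00000j) × (-0.47393 + 0.00000j) = 0.04319 + 0.00000j  (running Σ = 0.05173 - 0.02722j)
  m=1: (0.01958 + 0.33887j) × (0.08150 - 0.02049j) = 0.00854 + 0.02722j  (running Σ = 0.06026 + 0.00000j)
Accumulated sum 0.06026 + 0.00000j; after 4π/(2l+1) scaling, 0.25243 + 0.00000j ⇒ P_1 = 0.252434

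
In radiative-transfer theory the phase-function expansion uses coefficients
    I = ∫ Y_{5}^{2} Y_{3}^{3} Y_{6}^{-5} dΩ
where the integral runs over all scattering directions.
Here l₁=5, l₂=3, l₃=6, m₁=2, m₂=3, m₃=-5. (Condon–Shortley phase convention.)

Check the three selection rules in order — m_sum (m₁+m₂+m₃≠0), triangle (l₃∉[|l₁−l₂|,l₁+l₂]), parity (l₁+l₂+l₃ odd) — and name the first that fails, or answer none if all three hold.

m₁+m₂+m₃ = 2 + 3 − 5 = 0  ✓
triangle: |5−3|=2 ≤ l₃=6 ≤ 5+3=8  ✓
parity: l₁+l₂+l₃ = 14 is even  ✓

none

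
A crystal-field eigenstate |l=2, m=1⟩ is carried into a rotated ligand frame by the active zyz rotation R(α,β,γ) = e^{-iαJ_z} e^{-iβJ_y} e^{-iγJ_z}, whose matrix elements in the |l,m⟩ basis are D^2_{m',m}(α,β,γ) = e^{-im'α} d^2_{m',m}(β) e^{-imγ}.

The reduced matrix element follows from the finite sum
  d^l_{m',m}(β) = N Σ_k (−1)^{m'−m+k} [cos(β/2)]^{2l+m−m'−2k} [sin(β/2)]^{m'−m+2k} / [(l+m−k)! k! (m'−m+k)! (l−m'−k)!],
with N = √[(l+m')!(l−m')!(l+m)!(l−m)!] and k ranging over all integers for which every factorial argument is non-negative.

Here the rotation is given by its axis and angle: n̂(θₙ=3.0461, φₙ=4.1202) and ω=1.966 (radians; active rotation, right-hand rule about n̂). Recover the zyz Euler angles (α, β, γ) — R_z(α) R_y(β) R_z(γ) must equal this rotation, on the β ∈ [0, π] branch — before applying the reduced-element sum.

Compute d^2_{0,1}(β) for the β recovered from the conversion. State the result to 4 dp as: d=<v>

d=0.1913

Axis–angle → zyz. n̂ = (sinθₙcosφₙ, sinθₙsinφₙ, cosθₙ) = (-0.053221, -0.079112, -0.995444), ω = 1.9660.
R = I cosω + sinω [n̂]ₓ + (1−cosω) n̂n̂ᵀ gives
  R = [-0.381073, +0.924545, +0.000361; -0.912882, -0.376328, +0.158189; +0.146389, +0.059952, +0.987409]
β = atan2(√(R₁₃²+R₂₃²), R₃₃) = 0.158857; α = atan2(R₂₃, R₁₃) mod 2π = 1.568513; γ = atan2(R₃₂, −R₃₁) mod 2π = 2.752891
d^2_{0,1}(β=0.1589) via the finite sum:
Half-angle: c=0.996847, s=0.079345. N=√(2·2·6·1)=4.898979
k: max(0,(1)−(0))=1 … min(2+(1),2−(0))=2
  k=1: (−1)^0·4.8990/(2)·0.9968^3·0.0793^1 = +0.192522
  k=2: (−1)^1·4.8990/(2)·0.9968^1·0.0793^3 = -0.001220
d^2_{0,1}(0.1589) = +0.192522 -0.001220 = +0.191302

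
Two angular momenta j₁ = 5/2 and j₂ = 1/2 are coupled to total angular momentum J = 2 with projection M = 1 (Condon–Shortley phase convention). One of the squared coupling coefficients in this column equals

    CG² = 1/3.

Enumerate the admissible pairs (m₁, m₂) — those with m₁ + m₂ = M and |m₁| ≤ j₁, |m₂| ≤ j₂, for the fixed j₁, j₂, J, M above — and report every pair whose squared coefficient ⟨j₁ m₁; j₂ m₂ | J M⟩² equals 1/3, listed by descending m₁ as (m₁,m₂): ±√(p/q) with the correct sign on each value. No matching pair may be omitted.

(1/2,1/2): −√(1/3)

Admissible pairs with m₁+m₂ = M = 1: (1/2,1/2), (3/2,-1/2)
  (m₁,m₂)=(3/2,-1/2): CG² = 2/3, CG = +√(2/3)
  (m₁,m₂)=(1/2,1/2): CG² = 1/3, CG = −√(1/3)   ← matches the target
Pairs with CG² = 1/3: (1/2,1/2): −√(1/3)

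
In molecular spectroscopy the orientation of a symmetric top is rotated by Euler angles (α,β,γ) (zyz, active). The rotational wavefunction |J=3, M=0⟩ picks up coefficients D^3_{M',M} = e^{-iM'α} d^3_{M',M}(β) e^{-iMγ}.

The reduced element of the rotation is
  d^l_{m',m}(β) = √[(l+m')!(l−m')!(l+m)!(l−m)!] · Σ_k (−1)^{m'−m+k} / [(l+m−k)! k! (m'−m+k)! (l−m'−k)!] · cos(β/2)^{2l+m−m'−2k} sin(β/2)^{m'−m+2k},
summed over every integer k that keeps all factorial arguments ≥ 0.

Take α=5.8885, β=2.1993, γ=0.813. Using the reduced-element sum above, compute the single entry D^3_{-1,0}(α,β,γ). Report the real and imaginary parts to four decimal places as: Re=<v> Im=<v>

Re=0.2355 Im=-0.0981

First d^3_{-1,0}(β=2.1993), then the phase factors e^{-i(-1)α} and e^{-i(0)γ}:
c=cos(2.199300/2)=0.453908, s=sin(2.199300/2)=0.891049; N=√[2·24·6·6]=41.569219
k: max(0,(0)−(-1))=1 … min(3+(0),3−(-1))=3
  k=1: (−1)^0·41.5692/(12)·0.4539^5·0.8910^1 = +0.059475
  k=2: (−1)^1·41.5692/(4)·0.4539^3·0.8910^3 = -0.687574
  k=3: (−1)^2·41.5692/(12)·0.4539^1·0.8910^5 = +0.883213
d^3_{-1,0}(2.1993) = +0.059475 -0.687574 +0.883213 = +0.255113
D = (+0.923118-0.384518i)·(+0.255113)·(+1.000000+0.000000i) = +0.235499-0.098096i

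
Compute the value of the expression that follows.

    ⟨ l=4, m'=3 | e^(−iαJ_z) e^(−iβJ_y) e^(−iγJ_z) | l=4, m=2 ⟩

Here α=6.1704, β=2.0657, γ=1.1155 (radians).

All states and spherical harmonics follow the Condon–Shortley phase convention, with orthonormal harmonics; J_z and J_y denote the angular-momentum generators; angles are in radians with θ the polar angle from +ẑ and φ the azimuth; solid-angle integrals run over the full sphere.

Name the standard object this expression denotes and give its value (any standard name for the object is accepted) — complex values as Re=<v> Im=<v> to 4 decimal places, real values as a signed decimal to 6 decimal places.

This is a Wigner D-matrix element — the rotation-matrix element ⟨l m'| R(α,β,γ) |l m⟩ in the angular-momentum basis.
First d^4_{3,2}(β=2.0657), then the phase factors e^{-i(3)α} and e^{-i(2)γ}:
With c≡cos(β/2)=0.512373 and s≡sin(β/2)=0.858763, N=[5040·1·720·2]^{1/2}=2693.993318
The bounds max(0,m−m')=0 and min(l+m,l−m')=1 give 2 terms
  k=0: (−1)^1·2693.9933/(720)·0.5124^7·0.8588^1 = -0.029788
  k=1: (−1)^2·2693.9933/(240)·0.5124^5·0.8588^3 = +0.251037
d^4_{3,2}(2.0657) = -0.029788 +0.251037 = +0.221249
D = (+0.943302+0.331937i)·(+0.221249)·(-0.613278-0.789867i) = -0.069985-0.209888i

Wigner D-matrix element, Re=-0.0700 Im=-0.2099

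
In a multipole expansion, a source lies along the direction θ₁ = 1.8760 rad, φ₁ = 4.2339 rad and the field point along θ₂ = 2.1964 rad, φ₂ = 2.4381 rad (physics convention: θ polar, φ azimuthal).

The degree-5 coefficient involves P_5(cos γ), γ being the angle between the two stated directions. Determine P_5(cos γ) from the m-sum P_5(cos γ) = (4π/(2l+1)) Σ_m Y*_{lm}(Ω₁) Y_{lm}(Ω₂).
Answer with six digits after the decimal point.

Term-by-term m-sum for l=5 (normalisation 4π/11 = 1.142397):
  [-5]  conj(Y_{5,-5})(Ω₁) = (-0.249490, 0.268267) ; Y_{5,-5}(Ω₂) = (0.151103, 0.059630) ; Δ = (-0.053695, 0.025659)
  [-4]  conj(Y_{5,-4})(Ω₁) = (0.122803, 0.343702) ; Y_{5,-4}(Ω₂) = (0.351353, -0.119414) ; Δ = (0.084190, 0.106096)
  [-3]  conj(Y_{5,-3})(Ω₁) = (-0.055726, -0.007588) ; Y_{5,-3}(Ω₂) = (0.197536, -0.329777) ; Δ = (-0.013510, 0.016878)
  [-2]  conj(Y_{5,-2})(Ω₁) = (-0.194561, 0.276123) ; Y_{5,-2}(Ω₂) = (-0.003056, -0.018488) ; Δ = (0.005700, 0.002753)
  [-1]  conj(Y_{5,-1})(Ω₁) = (0.013065, 0.025189) ; Y_{5,-1}(Ω₂) = (0.263599, 0.223605) ; Δ = (-0.002188, 0.009561)
  [+0]  conj(Y_{5,0})(Ω₁) = (-0.323066, -0.000000) ; Y_{5,0}(Ω₂) = (0.109284, 0.000000) ; Δ = (-0.035306, -0.000000)
  [+1]  conj(Y_{5,1})(Ω₁) = (-0.013065, 0.025189) ; Y_{5,1}(Ω₂) = (-0.263599, 0.223605) ; Δ = (-0.002188, -0.009561)
  [+2]  conj(Y_{5,2})(Ω₁) = (-0.194561, -0.276123) ; Y_{5,2}(Ω₂) = (-0.003056, 0.018488) ; Δ = (0.005700, -0.002753)
  [+3]  conj(Y_{5,3})(Ω₁) = (0.055726, -0.007588) ; Y_{5,3}(Ω₂) = (-0.197536, -0.329777) ; Δ = (-0.013510, -0.016878)
  [+4]  conj(Y_{5,4})(Ω₁) = (0.122803, -0.343702) ; Y_{5,4}(Ω₂) = (0.351353, 0.119414) ; Δ = (0.084190, -0.106096)
  [+5]  conj(Y_{5,5})(Ω₁) = (0.249490, 0.268267) ; Y_{5,5}(Ω₂) = (-0.151103, 0.059630) ; Δ = (-0.053695, -0.025659)
Accumulated sum (0.005686, 0.000000); after 4π/(2l+1) scaling, (0.006495, 0.000000) ⇒ P_5 = 0.006495

0.006495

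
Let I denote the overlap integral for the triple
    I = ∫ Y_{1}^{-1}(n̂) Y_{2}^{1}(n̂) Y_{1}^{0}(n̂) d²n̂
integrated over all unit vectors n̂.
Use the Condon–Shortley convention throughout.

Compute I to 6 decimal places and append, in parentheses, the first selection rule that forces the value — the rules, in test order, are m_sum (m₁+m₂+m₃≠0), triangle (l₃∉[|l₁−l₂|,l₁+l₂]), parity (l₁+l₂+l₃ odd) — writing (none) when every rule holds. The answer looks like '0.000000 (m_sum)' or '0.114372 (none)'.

m-sum 0 ✓  L=4 even ✓  1≤1≤3 ✓
Π(2lᵢ+1) = 3×5×3 = 45
triangle coeff Δ(1,2,1) = 1/30
Σ_t [1,1]: t=1:−1/1 = -1/1
(3j)²=2/15 [(1 2 1; 0 0 0)], sign=+1
Σ_t [2,2]: t=2:+1/2 = 1/2
(3j)²=1/10 [(1 2 1; -1 1 0)], sign=-1
⇒ 4πI² = 3/5
I = (-1)√(3/5/(4π)) = -0.21850969
No selection rule forces the value: the integral is nonzero (none).

-0.218510 (none)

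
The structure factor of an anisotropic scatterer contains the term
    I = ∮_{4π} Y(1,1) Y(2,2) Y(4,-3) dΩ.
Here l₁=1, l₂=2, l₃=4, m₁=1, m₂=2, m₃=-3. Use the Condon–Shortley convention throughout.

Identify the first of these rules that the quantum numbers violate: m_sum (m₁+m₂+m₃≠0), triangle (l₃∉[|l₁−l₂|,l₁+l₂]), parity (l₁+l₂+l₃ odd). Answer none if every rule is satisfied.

Σmᵢ = 0  ✓
l₃∈[|l₁−l₂|,l₁+l₂]=[1,3] required, l₃=4 fails  ✗
Σlᵢ = 7 ⇒ odd

triangle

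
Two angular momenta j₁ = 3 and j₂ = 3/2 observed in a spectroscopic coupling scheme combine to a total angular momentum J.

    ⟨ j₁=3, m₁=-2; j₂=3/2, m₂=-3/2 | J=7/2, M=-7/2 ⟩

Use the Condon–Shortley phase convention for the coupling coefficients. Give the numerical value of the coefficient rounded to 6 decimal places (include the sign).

+0.577350  (= +√(1/3))

triangle: 1!×5!×2!/9! = 240/362880
(j±m)!: 1!×5!×0!×3!×0!×7! = 3628800
prefactor² = (2J+1)×Δ×N² = 19200
  k=0: +1/(0!×1!×5!×0!×0!×2!) = 1/240
Σ = 1/240  ⇒  CG² = 19200×(1/240)² = 1/3
CG = +√(1/3) = +0.577350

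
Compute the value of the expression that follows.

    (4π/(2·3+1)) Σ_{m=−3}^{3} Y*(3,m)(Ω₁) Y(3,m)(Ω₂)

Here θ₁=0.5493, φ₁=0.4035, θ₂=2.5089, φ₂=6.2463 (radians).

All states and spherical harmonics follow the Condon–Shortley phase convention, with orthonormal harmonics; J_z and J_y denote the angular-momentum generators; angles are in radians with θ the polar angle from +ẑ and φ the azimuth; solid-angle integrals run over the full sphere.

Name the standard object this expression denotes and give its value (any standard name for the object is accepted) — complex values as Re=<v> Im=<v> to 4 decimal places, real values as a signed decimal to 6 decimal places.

This sum is the spherical-harmonic addition theorem: it equals the Legendre polynomial P_l(cos γ) of the angle γ between the two directions.
Expand P_3 via completeness: Σ_{m} conj(Y_{3,m}) at Ω₁ times Y_{3,m} at Ω₂ —
  [-3]  conj(Y_{3,-3})(Ω₁) = +0.020933+0.055563i ; Y_{3,-3}(Ω₂) = +0.085737+0.009526i ; Δ = +0.001265+0.004963i
  [-2]  conj(Y_{3,-2})(Ω₁) = +0.164334+0.171592i ; Y_{3,-2}(Ω₂) = -0.287393-0.021240i ; Δ = -0.043584-0.052805i
  [-1]  conj(Y_{3,-1})(Ω₁) = +0.409224+0.174708i ; Y_{3,-1}(Ω₂) = +0.430015+0.015868i ; Δ = +0.173200+0.081621i
  [+0]  conj(Y_{3,0})(Ω₁) = +0.202778-0.000000i ; Y_{3,0}(Ω₂) = -0.075751+0.000000i ; Δ = -0.015361+0.000000i
  [+1]  conj(Y_{3,1})(Ω₁) = -0.409224+0.174708i ; Y_{3,1}(Ω₂) = -0.430015+0.015868i ; Δ = +0.173200-0.081621i
  [+2]  conj(Y_{3,2})(Ω₁) = +0.164334-0.171592i ; Y_{3,2}(Ω₂) = -0.287393+0.021240i ; Δ = -0.043584+0.052805i
  [+3]  conj(Y_{3,3})(Ω₁) = -0.020933+0.055563i ; Y_{3,3}(Ω₂) = -0.085737+0.009526i ; Δ = +0.001265-0.004963i
Accumulated sum +0.246403-0.000000i; after 4π/(2l+1) scaling, +0.442341-0.000000i ⇒ P_3 = 0.442341

Legendre polynomial (addition theorem), +0.442341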